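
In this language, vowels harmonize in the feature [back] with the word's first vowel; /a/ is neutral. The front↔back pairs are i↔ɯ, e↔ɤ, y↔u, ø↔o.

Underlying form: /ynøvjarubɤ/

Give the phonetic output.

/u/ harmonizes with /y/ ([-back]) → [y]
/ɤ/ harmonizes with /y/ ([-back]) → [e]

[ynøvjarybe]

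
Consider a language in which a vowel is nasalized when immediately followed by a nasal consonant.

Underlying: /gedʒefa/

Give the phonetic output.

no segment meets the rule's conditions; no change.

[gedʒefa]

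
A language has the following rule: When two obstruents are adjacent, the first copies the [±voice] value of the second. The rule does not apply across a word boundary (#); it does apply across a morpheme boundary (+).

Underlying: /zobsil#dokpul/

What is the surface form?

/b/ before /s/ (voiceless) → [p]

[zopsil#dokpul]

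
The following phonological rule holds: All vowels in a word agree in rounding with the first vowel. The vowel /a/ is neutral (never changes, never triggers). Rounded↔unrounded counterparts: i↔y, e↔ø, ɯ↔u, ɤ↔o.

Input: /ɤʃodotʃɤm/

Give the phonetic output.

/o/ harmonizes with /ɤ/ ([-round]) → [ɤ]
/o/ harmonizes with /ɤ/ ([-round]) → [ɤ]

[ɤʃɤdɤtʃɤm]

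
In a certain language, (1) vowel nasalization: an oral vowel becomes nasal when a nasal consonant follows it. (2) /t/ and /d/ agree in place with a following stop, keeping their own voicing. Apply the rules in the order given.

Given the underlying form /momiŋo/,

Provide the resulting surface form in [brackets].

Rule 1: /o/ before nasal /m/ → [õ]
Rule 1: /i/ before nasal /ŋ/ → [ĩ]
After rule 1: mõmĩŋo
Rule 2: no segment meets the rule's conditions; no change.

[mõmĩŋo]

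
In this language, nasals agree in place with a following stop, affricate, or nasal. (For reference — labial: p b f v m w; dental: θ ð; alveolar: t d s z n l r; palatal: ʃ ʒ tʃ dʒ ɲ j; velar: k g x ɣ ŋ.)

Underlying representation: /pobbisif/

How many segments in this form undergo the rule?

0

No segment meets the rule's conditions.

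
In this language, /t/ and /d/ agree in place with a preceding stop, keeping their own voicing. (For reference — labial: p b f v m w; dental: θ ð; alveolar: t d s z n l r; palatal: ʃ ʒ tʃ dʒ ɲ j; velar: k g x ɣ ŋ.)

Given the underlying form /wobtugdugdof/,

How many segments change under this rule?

/t/ after /b/ (labial) → [p]
/d/ after /g/ (velar) → [g]
/d/ after /g/ (velar) → [g]
3 segments change.

3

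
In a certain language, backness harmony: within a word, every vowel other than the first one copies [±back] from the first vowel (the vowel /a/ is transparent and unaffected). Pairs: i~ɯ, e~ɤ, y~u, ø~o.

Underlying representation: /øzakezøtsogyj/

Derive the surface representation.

/o/ harmonizes with /ø/ ([-back]) → [ø]

[øzakezøtsøgyj]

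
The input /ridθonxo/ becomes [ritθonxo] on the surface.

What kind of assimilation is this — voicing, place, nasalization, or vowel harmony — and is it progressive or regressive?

/d/→[t].
Each target copies a feature from the following segment, so the direction is regressive.

voicing assimilation, regressive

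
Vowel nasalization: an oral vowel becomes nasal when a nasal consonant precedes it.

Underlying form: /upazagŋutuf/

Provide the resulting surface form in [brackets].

[upazagŋũtuf]

/u/ after nasal /ŋ/ → [ũ]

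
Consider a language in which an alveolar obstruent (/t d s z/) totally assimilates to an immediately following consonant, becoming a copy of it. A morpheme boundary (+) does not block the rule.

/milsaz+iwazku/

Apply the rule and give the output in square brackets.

[milsaz+iwakku]

/z/ before /k/ → [k] (total assimilation)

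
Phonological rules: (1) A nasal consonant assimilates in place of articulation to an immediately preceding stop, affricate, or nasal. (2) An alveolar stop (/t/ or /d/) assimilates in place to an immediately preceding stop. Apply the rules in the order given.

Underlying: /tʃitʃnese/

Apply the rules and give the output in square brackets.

[tʃitʃɲese]

Rule 1: /n/ after /tʃ/ (palatal) → [ɲ]
After rule 1: tʃitʃɲese
Rule 2: no segment meets the rule's conditions; no change.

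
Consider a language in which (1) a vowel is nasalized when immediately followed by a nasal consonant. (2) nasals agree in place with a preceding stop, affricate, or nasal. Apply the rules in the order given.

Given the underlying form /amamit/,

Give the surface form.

Rule 1: /a/ before nasal /m/ → [ã]
Rule 1: /a/ before nasal /m/ → [ã]
After rule 1: ãmãmit
Rule 2: no segment meets the rule's conditions; no change.

[ãmãmit]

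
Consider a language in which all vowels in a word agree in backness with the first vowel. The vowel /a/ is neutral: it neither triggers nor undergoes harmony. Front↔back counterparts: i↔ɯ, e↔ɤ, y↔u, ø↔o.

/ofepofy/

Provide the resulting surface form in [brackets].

/e/ harmonizes with /o/ ([+back]) → [ɤ]
/y/ harmonizes with /o/ ([+back]) → [u]

[ofɤpofu]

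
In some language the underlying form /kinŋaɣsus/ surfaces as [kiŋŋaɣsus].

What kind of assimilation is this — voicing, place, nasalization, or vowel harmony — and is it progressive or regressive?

/n/→[ŋ].
Each target copies a feature from the following segment, so the direction is regressive.

place assimilation, regressive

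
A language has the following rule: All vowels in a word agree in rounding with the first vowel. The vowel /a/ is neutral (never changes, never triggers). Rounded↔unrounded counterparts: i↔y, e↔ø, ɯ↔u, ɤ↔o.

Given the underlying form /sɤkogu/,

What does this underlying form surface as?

/o/ harmonizes with /ɤ/ ([-round]) → [ɤ]
/u/ harmonizes with /ɤ/ ([-round]) → [ɯ]

[sɤkɤgɯ]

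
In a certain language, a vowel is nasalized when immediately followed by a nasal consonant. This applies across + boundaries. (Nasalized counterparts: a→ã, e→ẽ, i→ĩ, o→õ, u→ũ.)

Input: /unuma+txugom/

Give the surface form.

[ũnũma+txugõm]

/u/ before nasal /n/ → [ũ]
/u/ before nasal /m/ → [ũ]
/o/ before nasal /m/ → [õ]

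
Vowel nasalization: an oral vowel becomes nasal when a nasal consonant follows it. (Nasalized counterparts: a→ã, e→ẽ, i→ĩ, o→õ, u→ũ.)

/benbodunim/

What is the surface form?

[bẽnbodũnĩm]

/e/ before nasal /n/ → [ẽ]
/u/ before nasal /n/ → [ũ]
/i/ before nasal /m/ → [ĩ]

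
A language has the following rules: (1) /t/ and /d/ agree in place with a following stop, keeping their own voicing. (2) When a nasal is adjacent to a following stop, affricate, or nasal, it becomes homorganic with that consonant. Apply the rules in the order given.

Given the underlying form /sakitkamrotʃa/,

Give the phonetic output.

Rule 1: /t/ before /k/ (velar) → [k]
After rule 1: sakikkamrotʃa
Rule 2: no segment meets the rule's conditions; no change.

[sakikkamrotʃa]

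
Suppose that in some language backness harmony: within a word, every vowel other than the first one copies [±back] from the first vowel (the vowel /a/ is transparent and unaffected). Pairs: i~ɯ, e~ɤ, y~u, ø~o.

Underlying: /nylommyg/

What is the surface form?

[nylømmyg]

/o/ harmonizes with /y/ ([-back]) → [ø]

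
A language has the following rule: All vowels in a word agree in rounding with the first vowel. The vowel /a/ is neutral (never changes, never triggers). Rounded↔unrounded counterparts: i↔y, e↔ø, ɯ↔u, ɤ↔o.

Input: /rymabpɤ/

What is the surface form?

[rymabpo]

/ɤ/ harmonizes with /y/ ([+round]) → [o]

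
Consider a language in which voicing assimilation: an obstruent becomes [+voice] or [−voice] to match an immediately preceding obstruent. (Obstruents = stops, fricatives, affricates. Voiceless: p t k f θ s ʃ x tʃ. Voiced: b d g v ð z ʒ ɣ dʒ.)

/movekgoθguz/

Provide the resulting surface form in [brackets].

/g/ after /k/ (voiceless) → [k]
/g/ after /θ/ (voiceless) → [k]

[movekkoθkuz]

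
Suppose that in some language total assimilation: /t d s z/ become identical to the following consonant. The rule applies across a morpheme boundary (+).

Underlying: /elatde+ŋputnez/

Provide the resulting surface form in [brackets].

/t/ before /d/ → [d] (total assimilation)
/t/ before /n/ → [n] (total assimilation)

[eladde+ŋpunnez]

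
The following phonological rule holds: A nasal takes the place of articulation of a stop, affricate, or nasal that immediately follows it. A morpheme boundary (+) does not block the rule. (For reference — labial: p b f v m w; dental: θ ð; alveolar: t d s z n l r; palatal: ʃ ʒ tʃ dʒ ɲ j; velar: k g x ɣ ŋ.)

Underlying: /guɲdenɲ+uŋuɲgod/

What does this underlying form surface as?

[gundeɲɲ+uŋuŋgod]

/ɲ/ before /d/ (alveolar) → [n]
/n/ before /ɲ/ (palatal) → [ɲ]
/ɲ/ before /g/ (velar) → [ŋ]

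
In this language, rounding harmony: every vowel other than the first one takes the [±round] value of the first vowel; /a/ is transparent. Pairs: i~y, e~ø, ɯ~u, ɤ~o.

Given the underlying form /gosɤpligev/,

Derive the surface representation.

[gosoplygøv]

/ɤ/ harmonizes with /o/ ([+round]) → [o]
/i/ harmonizes with /o/ ([+round]) → [y]
/e/ harmonizes with /o/ ([+round]) → [ø]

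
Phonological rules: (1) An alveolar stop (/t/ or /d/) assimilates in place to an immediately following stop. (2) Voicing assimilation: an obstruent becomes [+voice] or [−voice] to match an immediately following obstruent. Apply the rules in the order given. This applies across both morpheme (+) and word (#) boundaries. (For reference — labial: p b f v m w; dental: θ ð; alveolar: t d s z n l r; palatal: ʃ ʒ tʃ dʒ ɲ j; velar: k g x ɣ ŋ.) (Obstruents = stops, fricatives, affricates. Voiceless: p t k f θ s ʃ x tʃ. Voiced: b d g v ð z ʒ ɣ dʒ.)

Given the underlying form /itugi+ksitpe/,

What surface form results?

[itugi+ksippe]

Rule 1: /t/ before /p/ (labial) → [p]
After rule 1: itugi+ksippe
Rule 2: no segment meets the rule's conditions; no change.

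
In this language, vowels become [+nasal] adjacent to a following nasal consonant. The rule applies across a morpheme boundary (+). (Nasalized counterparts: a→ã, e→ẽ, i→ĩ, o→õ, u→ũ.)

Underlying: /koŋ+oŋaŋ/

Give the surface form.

[kõŋ+õŋãŋ]

/o/ before nasal /ŋ/ → [õ]
/o/ before nasal /ŋ/ → [õ]
/a/ before nasal /ŋ/ → [ã]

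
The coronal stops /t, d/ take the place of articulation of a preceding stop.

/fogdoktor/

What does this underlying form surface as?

[foggokkor]

/d/ after /g/ (velar) → [g]
/t/ after /k/ (velar) → [k]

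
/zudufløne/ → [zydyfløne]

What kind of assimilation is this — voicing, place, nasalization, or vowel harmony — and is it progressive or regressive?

vowel harmony, regressive

/u/→[y] /u/→[y].
Vowels agree with the last vowel, so the harmony is regressive.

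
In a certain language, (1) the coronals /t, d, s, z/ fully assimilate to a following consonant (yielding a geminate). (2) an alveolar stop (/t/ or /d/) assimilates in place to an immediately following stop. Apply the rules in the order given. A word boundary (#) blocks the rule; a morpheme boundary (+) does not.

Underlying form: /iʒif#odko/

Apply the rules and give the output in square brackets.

[iʒif#okko]

Rule 1: /d/ before /k/ → [k] (total assimilation)
After rule 1: iʒif#okko
Rule 2: no segment meets the rule's conditions; no change.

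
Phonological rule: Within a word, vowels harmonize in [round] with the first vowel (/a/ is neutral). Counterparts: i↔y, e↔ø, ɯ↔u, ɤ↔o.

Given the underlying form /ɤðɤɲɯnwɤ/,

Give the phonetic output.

[ɤðɤɲɯnwɤ]

no segment meets the rule's conditions; no change.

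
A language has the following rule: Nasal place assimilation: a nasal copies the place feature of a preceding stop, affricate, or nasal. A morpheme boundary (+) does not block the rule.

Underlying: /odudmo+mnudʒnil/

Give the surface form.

/m/ after /d/ (alveolar) → [n]
/n/ after /m/ (labial) → [m]
/n/ after /dʒ/ (palatal) → [ɲ]

[odudno+mmudʒɲil]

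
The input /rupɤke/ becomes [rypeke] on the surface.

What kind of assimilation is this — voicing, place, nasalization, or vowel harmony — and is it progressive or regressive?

/u/→[y] /ɤ/→[e].
Vowels agree with the last vowel, so the harmony is regressive.

vowel harmony, regressive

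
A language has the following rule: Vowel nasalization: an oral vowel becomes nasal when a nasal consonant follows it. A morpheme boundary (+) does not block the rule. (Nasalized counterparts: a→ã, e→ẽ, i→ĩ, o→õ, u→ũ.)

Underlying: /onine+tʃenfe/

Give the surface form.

[õnĩne+tʃẽnfe]

/o/ before nasal /n/ → [õ]
/i/ before nasal /n/ → [ĩ]
/e/ before nasal /n/ → [ẽ]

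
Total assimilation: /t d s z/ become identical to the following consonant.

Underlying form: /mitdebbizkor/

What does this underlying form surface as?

/t/ before /d/ → [d] (total assimilation)
/z/ before /k/ → [k] (total assimilation)

[middebbikkor]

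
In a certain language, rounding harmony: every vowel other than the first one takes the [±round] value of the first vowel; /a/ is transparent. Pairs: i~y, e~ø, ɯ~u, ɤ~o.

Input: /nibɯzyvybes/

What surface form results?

[nibɯzivibes]

/y/ harmonizes with /i/ ([-round]) → [i]
/y/ harmonizes with /i/ ([-round]) → [i]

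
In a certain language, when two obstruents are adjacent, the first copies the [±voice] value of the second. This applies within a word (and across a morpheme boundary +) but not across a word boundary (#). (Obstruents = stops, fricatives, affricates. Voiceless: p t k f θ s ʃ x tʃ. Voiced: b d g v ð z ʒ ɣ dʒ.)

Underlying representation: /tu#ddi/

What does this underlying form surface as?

[tu#ddi]

no segment meets the rule's conditions; no change.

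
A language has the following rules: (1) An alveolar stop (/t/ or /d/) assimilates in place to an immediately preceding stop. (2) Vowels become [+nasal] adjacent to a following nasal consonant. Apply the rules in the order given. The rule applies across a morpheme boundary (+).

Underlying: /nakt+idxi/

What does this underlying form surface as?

[nakk+idxi]

Rule 1: /t/ after /k/ (velar) → [k]
After rule 1: nakk+idxi
Rule 2: no segment meets the rule's conditions; no change.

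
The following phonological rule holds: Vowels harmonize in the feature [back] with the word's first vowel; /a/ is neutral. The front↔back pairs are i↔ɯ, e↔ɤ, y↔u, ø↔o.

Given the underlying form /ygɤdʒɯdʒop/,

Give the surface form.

[ygedʒidʒøp]

/ɤ/ harmonizes with /y/ ([-back]) → [e]
/ɯ/ harmonizes with /y/ ([-back]) → [i]
/o/ harmonizes with /y/ ([-back]) → [ø]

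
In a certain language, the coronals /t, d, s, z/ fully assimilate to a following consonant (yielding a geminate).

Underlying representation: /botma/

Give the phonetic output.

[bomma]

/t/ before /m/ → [m] (total assimilation)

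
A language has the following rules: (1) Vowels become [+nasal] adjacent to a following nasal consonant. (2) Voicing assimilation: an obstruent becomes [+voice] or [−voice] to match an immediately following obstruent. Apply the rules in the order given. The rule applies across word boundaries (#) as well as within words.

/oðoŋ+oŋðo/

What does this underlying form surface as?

Rule 1: /o/ before nasal /ŋ/ → [õ]
Rule 1: /o/ before nasal /ŋ/ → [õ]
After rule 1: oðõŋ+õŋðo
Rule 2: no segment meets the rule's conditions; no change.

[oðõŋ+õŋðo]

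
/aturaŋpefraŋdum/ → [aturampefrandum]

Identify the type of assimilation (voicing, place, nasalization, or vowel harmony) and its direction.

/ŋ/→[m] /ŋ/→[n].
Each target copies a feature from the following segment, so the direction is regressive.

place assimilation, regressive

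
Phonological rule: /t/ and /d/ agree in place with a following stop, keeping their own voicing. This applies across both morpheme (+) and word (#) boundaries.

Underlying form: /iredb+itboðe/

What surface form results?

[irebb+ipboðe]

/d/ before /b/ (labial) → [b]
/t/ before /b/ (labial) → [p]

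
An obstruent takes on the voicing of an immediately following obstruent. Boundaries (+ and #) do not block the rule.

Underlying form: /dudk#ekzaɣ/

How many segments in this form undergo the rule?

2

/d/ before /k/ (voiceless) → [t]
/k/ before /z/ (voiced) → [g]
2 segments change.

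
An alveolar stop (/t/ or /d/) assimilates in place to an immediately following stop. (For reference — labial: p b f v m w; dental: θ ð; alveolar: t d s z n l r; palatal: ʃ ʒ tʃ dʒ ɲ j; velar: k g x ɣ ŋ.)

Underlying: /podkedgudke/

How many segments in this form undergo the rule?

/d/ before /k/ (velar) → [g]
/d/ before /g/ (velar) → [g]
/d/ before /k/ (velar) → [g]
3 segments change.

3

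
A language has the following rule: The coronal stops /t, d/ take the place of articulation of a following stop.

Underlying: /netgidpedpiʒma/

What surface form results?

/t/ before /g/ (velar) → [k]
/d/ before /p/ (labial) → [b]
/d/ before /p/ (labial) → [b]

[nekgibpebpiʒma]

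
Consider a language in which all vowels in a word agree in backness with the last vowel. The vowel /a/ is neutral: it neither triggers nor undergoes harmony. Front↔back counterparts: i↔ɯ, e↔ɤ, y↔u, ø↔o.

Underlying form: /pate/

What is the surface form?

[pate]

no segment meets the rule's conditions; no change.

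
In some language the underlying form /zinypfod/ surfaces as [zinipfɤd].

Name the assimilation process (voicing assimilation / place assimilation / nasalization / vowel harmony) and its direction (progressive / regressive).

vowel harmony, progressive

/y/→[i] /o/→[ɤ].
Vowels agree with the first vowel, so the harmony is progressive.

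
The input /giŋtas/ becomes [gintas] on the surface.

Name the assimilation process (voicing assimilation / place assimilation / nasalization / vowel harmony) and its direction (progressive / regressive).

/ŋ/→[n].
Each target copies a feature from the following segment, so the direction is regressive.

place assimilation, regressive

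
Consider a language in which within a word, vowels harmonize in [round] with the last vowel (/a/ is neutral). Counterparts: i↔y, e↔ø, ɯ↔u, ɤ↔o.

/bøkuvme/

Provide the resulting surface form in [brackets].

/ø/ harmonizes with /e/ ([-round]) → [e]
/u/ harmonizes with /e/ ([-round]) → [ɯ]

[bekɯvme]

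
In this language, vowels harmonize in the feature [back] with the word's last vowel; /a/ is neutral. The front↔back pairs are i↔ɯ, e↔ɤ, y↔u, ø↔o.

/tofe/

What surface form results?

/o/ harmonizes with /e/ ([-back]) → [ø]

[tøfe]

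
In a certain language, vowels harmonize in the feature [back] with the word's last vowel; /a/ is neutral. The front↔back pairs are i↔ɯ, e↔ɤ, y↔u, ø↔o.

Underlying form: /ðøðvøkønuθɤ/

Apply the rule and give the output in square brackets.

[ðoðvokonuθɤ]

/ø/ harmonizes with /ɤ/ ([+back]) → [o]
/ø/ harmonizes with /ɤ/ ([+back]) → [o]
/ø/ harmonizes with /ɤ/ ([+back]) → [o]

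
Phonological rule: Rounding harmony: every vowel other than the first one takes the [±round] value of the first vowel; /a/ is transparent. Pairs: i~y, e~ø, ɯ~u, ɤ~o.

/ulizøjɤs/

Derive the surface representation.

/i/ harmonizes with /u/ ([+round]) → [y]
/ɤ/ harmonizes with /u/ ([+round]) → [o]

[ulyzøjos]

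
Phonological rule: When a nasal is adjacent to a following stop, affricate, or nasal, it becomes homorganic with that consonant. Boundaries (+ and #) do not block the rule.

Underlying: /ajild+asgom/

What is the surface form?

[ajild+asgom]

no segment meets the rule's conditions; no change.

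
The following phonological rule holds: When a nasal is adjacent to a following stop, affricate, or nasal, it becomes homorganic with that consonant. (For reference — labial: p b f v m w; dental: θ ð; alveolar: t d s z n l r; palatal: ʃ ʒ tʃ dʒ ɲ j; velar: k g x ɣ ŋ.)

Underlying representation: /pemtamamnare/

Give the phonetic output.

/m/ before /t/ (alveolar) → [n]
/m/ before /n/ (alveolar) → [n]

[pentamannare]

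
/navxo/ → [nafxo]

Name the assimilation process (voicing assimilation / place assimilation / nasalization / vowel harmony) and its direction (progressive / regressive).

voicing assimilation, regressive

/v/→[f].
Each target copies a feature from the following segment, so the direction is regressive.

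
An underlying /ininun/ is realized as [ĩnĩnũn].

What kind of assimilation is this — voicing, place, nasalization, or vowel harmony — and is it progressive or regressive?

/i/→[ĩ] /i/→[ĩ] /u/→[ũ].
Each target copies a feature from the following segment, so the direction is regressive.

nasalization, regressive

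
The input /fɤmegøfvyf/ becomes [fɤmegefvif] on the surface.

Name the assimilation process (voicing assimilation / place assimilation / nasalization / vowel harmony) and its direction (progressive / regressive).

/ø/→[e] /y/→[i].
Vowels agree with the first vowel, so the harmony is progressive.

vowel harmony, progressive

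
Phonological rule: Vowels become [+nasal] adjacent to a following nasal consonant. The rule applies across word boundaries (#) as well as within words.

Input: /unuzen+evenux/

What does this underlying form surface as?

[ũnuzẽn+evẽnux]

/u/ before nasal /n/ → [ũ]
/e/ before nasal /n/ → [ẽ]
/e/ before nasal /n/ → [ẽ]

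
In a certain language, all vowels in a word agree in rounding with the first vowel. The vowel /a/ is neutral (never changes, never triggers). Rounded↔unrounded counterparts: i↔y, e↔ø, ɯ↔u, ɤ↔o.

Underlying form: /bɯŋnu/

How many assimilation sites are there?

1

/u/ harmonizes with /ɯ/ ([-round]) → [ɯ]
1 segment changes.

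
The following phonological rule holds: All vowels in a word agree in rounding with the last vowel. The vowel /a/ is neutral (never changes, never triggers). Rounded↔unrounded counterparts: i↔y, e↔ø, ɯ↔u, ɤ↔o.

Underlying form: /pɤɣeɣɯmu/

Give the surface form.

[poɣøɣumu]

/ɤ/ harmonizes with /u/ ([+round]) → [o]
/e/ harmonizes with /u/ ([+round]) → [ø]
/ɯ/ harmonizes with /u/ ([+round]) → [u]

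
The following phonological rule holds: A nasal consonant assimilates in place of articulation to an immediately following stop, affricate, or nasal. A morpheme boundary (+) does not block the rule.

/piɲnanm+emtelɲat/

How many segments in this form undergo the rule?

3

/ɲ/ before /n/ (alveolar) → [n]
/n/ before /m/ (labial) → [m]
/m/ before /t/ (alveolar) → [n]
3 segments change.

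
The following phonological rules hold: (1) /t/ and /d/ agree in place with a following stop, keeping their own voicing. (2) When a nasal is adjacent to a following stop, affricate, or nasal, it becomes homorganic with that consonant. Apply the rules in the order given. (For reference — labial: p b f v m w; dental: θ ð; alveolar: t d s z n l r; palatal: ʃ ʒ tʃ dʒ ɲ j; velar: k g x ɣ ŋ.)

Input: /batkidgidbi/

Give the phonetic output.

Rule 1: /t/ before /k/ (velar) → [k]
Rule 1: /d/ before /g/ (velar) → [g]
Rule 1: /d/ before /b/ (labial) → [b]
After rule 1: bakkiggibbi
Rule 2: no segment meets the rule's conditions; no change.

[bakkiggibbi]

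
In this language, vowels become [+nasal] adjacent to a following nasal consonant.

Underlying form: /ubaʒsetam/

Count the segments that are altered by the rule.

1

/a/ before nasal /m/ → [ã]
1 segment changes.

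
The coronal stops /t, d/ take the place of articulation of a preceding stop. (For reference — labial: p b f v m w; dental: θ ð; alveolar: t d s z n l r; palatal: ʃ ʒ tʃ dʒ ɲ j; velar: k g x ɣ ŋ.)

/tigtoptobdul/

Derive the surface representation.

[tigkoppobbul]

/t/ after /g/ (velar) → [k]
/t/ after /p/ (labial) → [p]
/d/ after /b/ (labial) → [b]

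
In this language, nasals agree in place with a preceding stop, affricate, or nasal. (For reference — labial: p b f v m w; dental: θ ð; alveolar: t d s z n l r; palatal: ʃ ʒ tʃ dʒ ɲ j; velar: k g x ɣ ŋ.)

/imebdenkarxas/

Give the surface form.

no segment meets the rule's conditions; no change.

[imebdenkarxas]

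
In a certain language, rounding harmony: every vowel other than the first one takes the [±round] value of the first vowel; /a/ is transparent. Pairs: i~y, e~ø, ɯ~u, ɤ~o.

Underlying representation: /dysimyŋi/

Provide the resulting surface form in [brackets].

/i/ harmonizes with /y/ ([+round]) → [y]
/i/ harmonizes with /y/ ([+round]) → [y]

[dysymyŋy]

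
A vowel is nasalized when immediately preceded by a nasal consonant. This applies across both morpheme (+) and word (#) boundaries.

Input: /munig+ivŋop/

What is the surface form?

/u/ after nasal /m/ → [ũ]
/i/ after nasal /n/ → [ĩ]
/o/ after nasal /ŋ/ → [õ]

[mũnĩg+ivŋõp]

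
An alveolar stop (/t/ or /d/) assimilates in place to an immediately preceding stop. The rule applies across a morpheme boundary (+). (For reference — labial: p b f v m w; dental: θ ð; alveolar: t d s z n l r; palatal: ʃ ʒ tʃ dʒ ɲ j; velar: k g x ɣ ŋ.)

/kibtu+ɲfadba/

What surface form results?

/t/ after /b/ (labial) → [p]

[kibpu+ɲfadba]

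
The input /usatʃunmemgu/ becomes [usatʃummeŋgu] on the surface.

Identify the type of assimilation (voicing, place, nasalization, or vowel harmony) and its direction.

place assimilation, regressive

/n/→[m] /m/→[ŋ].
Each target copies a feature from the following segment, so the direction is regressive.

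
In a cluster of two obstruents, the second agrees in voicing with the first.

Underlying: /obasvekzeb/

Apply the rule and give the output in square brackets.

/v/ after /s/ (voiceless) → [f]
/z/ after /k/ (voiceless) → [s]

[obasfekseb]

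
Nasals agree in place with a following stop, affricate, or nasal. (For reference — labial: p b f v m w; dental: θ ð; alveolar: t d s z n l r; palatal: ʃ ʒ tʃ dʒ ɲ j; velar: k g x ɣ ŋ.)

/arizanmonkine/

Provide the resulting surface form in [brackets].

/n/ before /m/ (labial) → [m]
/n/ before /k/ (velar) → [ŋ]

[arizammoŋkine]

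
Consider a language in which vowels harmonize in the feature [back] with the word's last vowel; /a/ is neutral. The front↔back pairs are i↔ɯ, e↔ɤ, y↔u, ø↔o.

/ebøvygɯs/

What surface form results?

[ɤbovugɯs]

/e/ harmonizes with /ɯ/ ([+back]) → [ɤ]
/ø/ harmonizes with /ɯ/ ([+back]) → [o]
/y/ harmonizes with /ɯ/ ([+back]) → [u]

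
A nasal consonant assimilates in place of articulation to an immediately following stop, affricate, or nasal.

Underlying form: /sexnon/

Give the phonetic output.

no segment meets the rule's conditions; no change.

[sexnon]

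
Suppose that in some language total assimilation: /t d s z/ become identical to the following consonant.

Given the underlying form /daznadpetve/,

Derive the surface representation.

[dannappevve]

/z/ before /n/ → [n] (total assimilation)
/d/ before /p/ → [p] (total assimilation)
/t/ before /v/ → [v] (total assimilation)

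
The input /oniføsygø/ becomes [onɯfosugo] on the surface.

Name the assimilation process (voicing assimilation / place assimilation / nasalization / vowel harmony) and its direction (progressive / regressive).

vowel harmony, progressive

/i/→[ɯ] /ø/→[o] /y/→[u] /ø/→[o].
Vowels agree with the first vowel, so the harmony is progressive.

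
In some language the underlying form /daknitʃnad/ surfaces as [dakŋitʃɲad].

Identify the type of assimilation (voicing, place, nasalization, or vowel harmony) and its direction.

place assimilation, progressive

/n/→[ŋ] /n/→[ɲ].
Each target copies a feature from the preceding segment, so the direction is progressive.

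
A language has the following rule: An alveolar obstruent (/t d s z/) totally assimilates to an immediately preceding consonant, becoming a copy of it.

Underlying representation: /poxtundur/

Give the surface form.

/t/ after /x/ → [x] (total assimilation)
/d/ after /n/ → [n] (total assimilation)

[poxxunnur]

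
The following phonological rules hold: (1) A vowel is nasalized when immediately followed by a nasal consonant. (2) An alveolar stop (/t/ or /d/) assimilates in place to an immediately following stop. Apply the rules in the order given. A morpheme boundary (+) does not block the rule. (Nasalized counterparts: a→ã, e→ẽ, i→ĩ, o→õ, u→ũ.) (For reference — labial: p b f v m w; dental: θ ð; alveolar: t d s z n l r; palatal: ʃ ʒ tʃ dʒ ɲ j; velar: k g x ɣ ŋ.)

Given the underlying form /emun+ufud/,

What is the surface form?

[ẽmũn+ufud]

Rule 1: /e/ before nasal /m/ → [ẽ]
Rule 1: /u/ before nasal /n/ → [ũ]
After rule 1: ẽmũn+ufud
Rule 2: no segment meets the rule's conditions; no change.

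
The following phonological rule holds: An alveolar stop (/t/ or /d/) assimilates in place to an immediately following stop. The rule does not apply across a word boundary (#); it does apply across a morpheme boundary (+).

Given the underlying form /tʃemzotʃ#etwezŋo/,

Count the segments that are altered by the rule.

0

No segment meets the rule's conditions.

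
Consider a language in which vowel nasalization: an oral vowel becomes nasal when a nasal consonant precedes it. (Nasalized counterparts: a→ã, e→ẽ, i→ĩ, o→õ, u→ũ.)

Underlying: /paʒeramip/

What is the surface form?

/i/ after nasal /m/ → [ĩ]

[paʒeramĩp]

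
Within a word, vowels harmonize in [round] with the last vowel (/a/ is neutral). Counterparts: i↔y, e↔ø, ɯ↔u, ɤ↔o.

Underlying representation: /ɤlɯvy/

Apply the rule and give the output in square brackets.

[oluvy]

/ɤ/ harmonizes with /y/ ([+round]) → [o]
/ɯ/ harmonizes with /y/ ([+round]) → [u]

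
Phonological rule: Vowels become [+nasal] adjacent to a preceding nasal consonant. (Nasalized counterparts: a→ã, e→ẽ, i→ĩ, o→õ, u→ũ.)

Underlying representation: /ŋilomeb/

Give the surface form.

[ŋĩlomẽb]

/i/ after nasal /ŋ/ → [ĩ]
/e/ after nasal /m/ → [ẽ]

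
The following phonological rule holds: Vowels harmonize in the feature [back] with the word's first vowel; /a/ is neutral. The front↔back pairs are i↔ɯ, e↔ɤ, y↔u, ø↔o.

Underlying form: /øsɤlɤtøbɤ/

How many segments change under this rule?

3

/ɤ/ harmonizes with /ø/ ([-back]) → [e]
/ɤ/ harmonizes with /ø/ ([-back]) → [e]
/ɤ/ harmonizes with /ø/ ([-back]) → [e]
3 segments change.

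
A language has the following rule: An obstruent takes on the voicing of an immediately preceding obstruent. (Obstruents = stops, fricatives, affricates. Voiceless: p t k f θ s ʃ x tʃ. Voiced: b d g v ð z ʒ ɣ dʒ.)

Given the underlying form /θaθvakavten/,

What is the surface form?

/v/ after /θ/ (voiceless) → [f]
/t/ after /v/ (voiced) → [d]

[θaθfakavden]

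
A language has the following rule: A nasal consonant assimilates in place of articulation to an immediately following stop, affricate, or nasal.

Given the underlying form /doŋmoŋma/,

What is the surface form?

/ŋ/ before /m/ (labial) → [m]
/ŋ/ before /m/ (labial) → [m]

[dommomma]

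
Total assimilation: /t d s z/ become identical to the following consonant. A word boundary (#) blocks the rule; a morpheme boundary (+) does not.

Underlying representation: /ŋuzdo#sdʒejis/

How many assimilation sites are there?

/z/ before /d/ → [d] (total assimilation)
/s/ before /dʒ/ → [dʒ] (total assimilation)
2 segments change.

2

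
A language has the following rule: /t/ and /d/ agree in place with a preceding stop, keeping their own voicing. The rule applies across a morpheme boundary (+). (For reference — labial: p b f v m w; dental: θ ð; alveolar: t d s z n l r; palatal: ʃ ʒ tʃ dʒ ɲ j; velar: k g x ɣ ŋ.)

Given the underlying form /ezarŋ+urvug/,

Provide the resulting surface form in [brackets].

[ezarŋ+urvug]

no segment meets the rule's conditions; no change.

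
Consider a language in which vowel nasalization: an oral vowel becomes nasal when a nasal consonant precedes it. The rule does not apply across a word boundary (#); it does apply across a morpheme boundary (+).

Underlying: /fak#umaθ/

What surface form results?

[fak#umãθ]

/a/ after nasal /m/ → [ã]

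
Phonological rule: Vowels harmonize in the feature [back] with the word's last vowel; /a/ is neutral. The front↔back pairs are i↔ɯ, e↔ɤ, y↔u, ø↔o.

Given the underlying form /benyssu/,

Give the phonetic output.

[bɤnussu]

/e/ harmonizes with /u/ ([+back]) → [ɤ]
/y/ harmonizes with /u/ ([+back]) → [u]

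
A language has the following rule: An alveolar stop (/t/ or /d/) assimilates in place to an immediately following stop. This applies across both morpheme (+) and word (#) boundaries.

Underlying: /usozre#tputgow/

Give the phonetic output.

/t/ before /p/ (labial) → [p]
/t/ before /g/ (velar) → [k]

[usozre#ppukgow]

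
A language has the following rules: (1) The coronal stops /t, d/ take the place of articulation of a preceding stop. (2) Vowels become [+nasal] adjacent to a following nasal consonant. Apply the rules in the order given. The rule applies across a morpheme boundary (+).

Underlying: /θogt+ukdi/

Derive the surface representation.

Rule 1: /t/ after /g/ (velar) → [k]
Rule 1: /d/ after /k/ (velar) → [g]
After rule 1: θogk+ukgi
Rule 2: no segment meets the rule's conditions; no change.

[θogk+ukgi]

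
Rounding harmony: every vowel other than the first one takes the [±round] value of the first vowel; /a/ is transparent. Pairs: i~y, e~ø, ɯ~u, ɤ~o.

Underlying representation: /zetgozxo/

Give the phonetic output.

/o/ harmonizes with /e/ ([-round]) → [ɤ]
/o/ harmonizes with /e/ ([-round]) → [ɤ]

[zetgɤzxɤ]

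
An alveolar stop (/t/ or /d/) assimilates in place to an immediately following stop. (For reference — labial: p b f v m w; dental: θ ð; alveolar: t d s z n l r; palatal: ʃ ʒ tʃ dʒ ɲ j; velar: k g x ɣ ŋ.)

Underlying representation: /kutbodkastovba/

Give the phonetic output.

[kupbogkastovba]

/t/ before /b/ (labial) → [p]
/d/ before /k/ (velar) → [g]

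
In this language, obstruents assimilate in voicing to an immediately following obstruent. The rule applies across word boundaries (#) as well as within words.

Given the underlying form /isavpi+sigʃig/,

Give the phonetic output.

[isafpi+sikʃig]

/v/ before /p/ (voiceless) → [f]
/g/ before /ʃ/ (voiceless) → [k]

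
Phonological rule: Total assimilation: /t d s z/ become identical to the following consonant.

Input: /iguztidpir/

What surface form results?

/z/ before /t/ → [t] (total assimilation)
/d/ before /p/ → [p] (total assimilation)

[iguttippir]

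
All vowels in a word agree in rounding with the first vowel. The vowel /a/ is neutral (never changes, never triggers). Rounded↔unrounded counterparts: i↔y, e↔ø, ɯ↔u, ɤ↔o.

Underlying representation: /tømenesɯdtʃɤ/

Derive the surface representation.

/e/ harmonizes with /ø/ ([+round]) → [ø]
/e/ harmonizes with /ø/ ([+round]) → [ø]
/ɯ/ harmonizes with /ø/ ([+round]) → [u]
/ɤ/ harmonizes with /ø/ ([+round]) → [o]

[tømønøsudtʃo]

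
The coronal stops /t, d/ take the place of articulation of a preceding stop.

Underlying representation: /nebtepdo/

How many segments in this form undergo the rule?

/t/ after /b/ (labial) → [p]
/d/ after /p/ (labial) → [b]
2 segments change.

2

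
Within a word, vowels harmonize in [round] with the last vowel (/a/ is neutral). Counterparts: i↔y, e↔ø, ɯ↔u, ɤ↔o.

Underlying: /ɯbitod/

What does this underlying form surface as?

/ɯ/ harmonizes with /o/ ([+round]) → [u]
/i/ harmonizes with /o/ ([+round]) → [y]

[ubytod]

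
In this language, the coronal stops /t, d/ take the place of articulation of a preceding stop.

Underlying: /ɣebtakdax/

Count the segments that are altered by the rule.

2

/t/ after /b/ (labial) → [p]
/d/ after /k/ (velar) → [g]
2 segments change.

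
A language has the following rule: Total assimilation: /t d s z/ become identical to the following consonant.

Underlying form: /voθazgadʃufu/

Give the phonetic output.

[voθaggaʃʃufu]

/z/ before /g/ → [g] (total assimilation)
/d/ before /ʃ/ → [ʃ] (total assimilation)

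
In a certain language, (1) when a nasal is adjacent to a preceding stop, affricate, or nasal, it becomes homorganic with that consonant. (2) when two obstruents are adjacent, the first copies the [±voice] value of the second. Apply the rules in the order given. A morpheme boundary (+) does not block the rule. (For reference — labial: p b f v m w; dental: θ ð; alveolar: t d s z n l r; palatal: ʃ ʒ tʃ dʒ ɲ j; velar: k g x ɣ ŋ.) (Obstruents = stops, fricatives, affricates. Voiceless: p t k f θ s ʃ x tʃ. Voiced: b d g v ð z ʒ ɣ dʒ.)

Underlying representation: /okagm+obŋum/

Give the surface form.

Rule 1: /m/ after /g/ (velar) → [ŋ]
Rule 1: /ŋ/ after /b/ (labial) → [m]
After rule 1: okagŋ+obmum
Rule 2: no segment meets the rule's conditions; no change.

[okagŋ+obmum]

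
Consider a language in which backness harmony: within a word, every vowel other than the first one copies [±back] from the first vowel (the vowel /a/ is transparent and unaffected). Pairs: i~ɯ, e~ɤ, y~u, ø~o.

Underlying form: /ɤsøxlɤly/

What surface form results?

/ø/ harmonizes with /ɤ/ ([+back]) → [o]
/y/ harmonizes with /ɤ/ ([+back]) → [u]

[ɤsoxlɤlu]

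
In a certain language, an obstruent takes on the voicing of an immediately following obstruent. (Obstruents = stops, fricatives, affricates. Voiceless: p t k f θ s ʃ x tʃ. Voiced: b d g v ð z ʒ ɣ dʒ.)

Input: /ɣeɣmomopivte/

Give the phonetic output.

/v/ before /t/ (voiceless) → [f]

[ɣeɣmomopifte]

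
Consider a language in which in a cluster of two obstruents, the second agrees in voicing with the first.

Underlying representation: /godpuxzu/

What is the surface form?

/p/ after /d/ (voiced) → [b]
/z/ after /x/ (voiceless) → [s]

[godbuxsu]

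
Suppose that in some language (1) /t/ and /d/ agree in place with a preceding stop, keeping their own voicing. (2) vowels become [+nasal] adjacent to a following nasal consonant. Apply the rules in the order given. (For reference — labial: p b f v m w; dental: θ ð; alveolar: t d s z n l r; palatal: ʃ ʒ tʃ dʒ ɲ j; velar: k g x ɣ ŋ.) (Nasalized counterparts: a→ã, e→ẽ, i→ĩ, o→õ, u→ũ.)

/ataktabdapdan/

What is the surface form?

[atakkabbapbãn]

Rule 1: /t/ after /k/ (velar) → [k]
Rule 1: /d/ after /b/ (labial) → [b]
Rule 1: /d/ after /p/ (labial) → [b]
After rule 1: atakkabbapban
Rule 2: /a/ before nasal /n/ → [ã]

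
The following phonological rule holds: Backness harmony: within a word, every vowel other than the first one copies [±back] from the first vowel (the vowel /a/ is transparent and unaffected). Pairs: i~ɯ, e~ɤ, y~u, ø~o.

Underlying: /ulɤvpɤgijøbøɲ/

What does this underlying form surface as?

/i/ harmonizes with /u/ ([+back]) → [ɯ]
/ø/ harmonizes with /u/ ([+back]) → [o]
/ø/ harmonizes with /u/ ([+back]) → [o]

[ulɤvpɤgɯjoboɲ]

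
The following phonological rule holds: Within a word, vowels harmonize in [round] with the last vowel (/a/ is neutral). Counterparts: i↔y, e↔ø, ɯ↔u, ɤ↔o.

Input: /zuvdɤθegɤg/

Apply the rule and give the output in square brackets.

[zɯvdɤθegɤg]

/u/ harmonizes with /ɤ/ ([-round]) → [ɯ]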